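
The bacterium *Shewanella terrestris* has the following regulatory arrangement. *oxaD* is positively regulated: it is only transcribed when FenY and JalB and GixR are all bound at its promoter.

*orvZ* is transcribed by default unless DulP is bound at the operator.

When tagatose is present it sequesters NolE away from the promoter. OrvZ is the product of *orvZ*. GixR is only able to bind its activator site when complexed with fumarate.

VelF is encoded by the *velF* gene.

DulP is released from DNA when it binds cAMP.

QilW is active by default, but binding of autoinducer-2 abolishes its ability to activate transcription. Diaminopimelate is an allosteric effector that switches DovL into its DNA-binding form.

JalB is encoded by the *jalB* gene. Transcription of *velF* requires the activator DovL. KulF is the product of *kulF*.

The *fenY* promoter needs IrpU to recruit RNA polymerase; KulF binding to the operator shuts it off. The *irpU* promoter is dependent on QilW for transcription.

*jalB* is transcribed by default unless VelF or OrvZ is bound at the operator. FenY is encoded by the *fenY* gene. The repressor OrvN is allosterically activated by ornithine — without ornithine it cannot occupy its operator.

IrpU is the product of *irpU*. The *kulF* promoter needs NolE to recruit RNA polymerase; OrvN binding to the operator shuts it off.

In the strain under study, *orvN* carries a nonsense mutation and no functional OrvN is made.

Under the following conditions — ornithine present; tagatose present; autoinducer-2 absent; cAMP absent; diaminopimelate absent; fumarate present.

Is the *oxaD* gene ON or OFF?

ON

OrvN is non-functional in this strain, so it has no effect.
Tagatose is present, so NolE is inactive.
Required activator NolE is absent, so *kulF* is not transcribed.
So KulF is not produced.
Autoinducer-2 is absent, so QilW is active.
No repressor is bound and QilW is active, so *irpU* is transcribed.
So IrpU is produced and active.
No repressor is bound and IrpU is active, so *fenY* is transcribed.
So FenY is produced and active.
Diaminopimelate is absent, so DovL is inactive.
Required activator DovL is absent, so *velF* is not transcribed.
So VelF is not produced.
cAMP is absent, so DulP is active.
With repressor DulP bound, *orvZ* is not transcribed.
So OrvZ is not produced.
With no repressor bound, *jalB* is transcribed.
So JalB is produced and active.
Fumarate is present, so GixR is active.
No repressor is bound and FenY and JalB and GixR are active, so *oxaD* is transcribed.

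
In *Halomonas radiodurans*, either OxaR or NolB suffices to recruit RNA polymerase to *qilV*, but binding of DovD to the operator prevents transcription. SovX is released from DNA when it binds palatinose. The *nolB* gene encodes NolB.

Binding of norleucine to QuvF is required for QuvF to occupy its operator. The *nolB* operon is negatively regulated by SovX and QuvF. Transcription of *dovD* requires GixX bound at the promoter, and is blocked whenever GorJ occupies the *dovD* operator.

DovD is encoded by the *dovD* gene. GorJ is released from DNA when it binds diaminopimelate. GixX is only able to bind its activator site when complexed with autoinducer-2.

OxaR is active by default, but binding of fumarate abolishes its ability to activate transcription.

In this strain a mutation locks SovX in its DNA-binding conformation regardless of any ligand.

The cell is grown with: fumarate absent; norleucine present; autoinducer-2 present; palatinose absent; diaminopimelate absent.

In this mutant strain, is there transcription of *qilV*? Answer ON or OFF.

ON

Fumarate is absent, so OxaR is active.
SovX is constitutively active in this strain.
Norleucine is present, so QuvF is active.
With repressor SovX bound, *nolB* is not transcribed.
So NolB is not produced.
Autoinducer-2 is present, so GixX is active.
Diaminopimelate is absent, so GorJ is active.
With repressor GorJ bound, *dovD* is not transcribed.
So DovD is not produced.
Activator OxaR is present, so *qilV* is transcribed.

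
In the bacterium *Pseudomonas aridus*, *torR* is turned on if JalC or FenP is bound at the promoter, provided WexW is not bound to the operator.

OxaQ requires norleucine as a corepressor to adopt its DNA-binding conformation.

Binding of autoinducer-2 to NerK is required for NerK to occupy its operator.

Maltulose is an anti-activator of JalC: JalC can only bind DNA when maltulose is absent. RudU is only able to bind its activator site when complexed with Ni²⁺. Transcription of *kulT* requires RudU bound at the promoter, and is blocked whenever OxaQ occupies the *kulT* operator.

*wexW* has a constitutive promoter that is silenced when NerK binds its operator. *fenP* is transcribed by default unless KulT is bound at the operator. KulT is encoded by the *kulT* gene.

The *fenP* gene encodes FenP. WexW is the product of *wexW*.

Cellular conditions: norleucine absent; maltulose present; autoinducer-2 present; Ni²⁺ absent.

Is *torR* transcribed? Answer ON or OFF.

ON

Maltulose is present, so JalC is inactive.
Ni²⁺ is absent, so RudU is inactive.
Norleucine is absent, so OxaQ is inactive.
Required activator RudU is absent, so *kulT* is not transcribed.
So KulT is not produced.
With no repressor bound, *fenP* is transcribed.
So FenP is produced and active.
Autoinducer-2 is present, so NerK is active.
With repressor NerK bound, *wexW* is not transcribed.
So WexW is not produced.
Activator FenP is present, so *torR* is transcribed.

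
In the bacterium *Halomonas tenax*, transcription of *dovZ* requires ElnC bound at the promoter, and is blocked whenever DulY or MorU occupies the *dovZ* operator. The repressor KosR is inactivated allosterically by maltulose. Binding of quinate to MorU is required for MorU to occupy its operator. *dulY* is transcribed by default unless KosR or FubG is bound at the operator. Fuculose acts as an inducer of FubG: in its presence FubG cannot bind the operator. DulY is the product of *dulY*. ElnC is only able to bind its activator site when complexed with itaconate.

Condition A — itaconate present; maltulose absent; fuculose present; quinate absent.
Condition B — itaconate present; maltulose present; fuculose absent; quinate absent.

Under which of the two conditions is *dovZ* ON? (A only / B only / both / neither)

both

Condition A:
Itaconate is present, so ElnC is active.
Maltulose is absent, so KosR is active.
Fuculose is present, so FubG is inactive.
With repressor KosR bound, *dulY* is not transcribed.
So DulY is not produced.
Quinate is absent, so MorU is inactive.
No repressor is bound and ElnC is active, so *dovZ* is transcribed.
→ *dovZ* is ON in A.
Condition B:
Itaconate is present, so ElnC is active.
Maltulose is present, so KosR is inactive.
Fuculose is absent, so FubG is active.
With repressor FubG bound, *dulY* is not transcribed.
So DulY is not produced.
Quinate is absent, so MorU is inactive.
No repressor is bound and ElnC is active, so *dovZ* is transcribed.
→ *dovZ* is ON in B.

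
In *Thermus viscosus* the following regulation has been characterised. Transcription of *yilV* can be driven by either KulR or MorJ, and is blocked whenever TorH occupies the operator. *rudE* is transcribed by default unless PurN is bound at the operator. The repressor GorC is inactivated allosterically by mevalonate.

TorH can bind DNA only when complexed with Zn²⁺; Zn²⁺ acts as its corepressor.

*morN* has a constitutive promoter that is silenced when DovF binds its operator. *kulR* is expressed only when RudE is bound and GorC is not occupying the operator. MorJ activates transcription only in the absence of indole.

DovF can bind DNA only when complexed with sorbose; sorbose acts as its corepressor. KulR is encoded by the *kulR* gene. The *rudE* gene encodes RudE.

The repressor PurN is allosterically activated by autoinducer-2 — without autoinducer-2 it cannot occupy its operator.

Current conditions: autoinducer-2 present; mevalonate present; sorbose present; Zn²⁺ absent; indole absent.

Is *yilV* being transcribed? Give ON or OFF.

ON

Zn²⁺ is absent, so TorH is inactive.
Autoinducer-2 is present, so PurN is active.
With repressor PurN bound, *rudE* is not transcribed.
So RudE is not produced.
Mevalonate is present, so GorC is inactive.
Required activator RudE is absent, so *kulR* is not transcribed.
So KulR is not produced.
Indole is absent, so MorJ is active.
Activator MorJ is present, so *yilV* is transcribed.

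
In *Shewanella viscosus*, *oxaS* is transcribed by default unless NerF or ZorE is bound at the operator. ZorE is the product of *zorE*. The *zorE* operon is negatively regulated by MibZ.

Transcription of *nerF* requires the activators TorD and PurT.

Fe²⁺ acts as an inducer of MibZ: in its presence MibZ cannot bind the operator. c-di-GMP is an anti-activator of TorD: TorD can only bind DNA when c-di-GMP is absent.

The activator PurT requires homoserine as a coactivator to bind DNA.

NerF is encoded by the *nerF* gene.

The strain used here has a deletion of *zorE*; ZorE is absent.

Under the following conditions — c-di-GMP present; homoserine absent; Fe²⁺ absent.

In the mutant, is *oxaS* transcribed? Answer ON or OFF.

c-di-GMP is present, so TorD is inactive.
Homoserine is absent, so PurT is inactive.
Required activator TorD is absent, so *nerF* is not transcribed.
So NerF is not produced.
ZorE is non-functional in this strain, so it has no effect.
With no repressor bound, *oxaS* is transcribed.

ON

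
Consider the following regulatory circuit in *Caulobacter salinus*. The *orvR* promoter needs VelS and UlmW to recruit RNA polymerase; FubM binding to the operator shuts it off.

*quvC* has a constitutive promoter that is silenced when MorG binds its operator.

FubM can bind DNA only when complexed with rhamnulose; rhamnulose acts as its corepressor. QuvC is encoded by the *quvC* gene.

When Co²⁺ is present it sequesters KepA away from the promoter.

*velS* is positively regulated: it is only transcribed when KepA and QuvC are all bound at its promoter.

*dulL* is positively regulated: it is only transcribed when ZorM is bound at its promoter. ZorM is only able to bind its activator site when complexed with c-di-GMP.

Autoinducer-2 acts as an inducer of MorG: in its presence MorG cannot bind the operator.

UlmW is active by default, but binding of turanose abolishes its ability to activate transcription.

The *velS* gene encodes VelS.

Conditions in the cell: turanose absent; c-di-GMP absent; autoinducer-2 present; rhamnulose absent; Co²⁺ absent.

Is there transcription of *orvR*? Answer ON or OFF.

Co²⁺ is absent, so KepA is active.
Autoinducer-2 is present, so MorG is inactive.
With no repressor bound, *quvC* is transcribed.
So QuvC is produced and active.
No repressor is bound and KepA and QuvC are active, so *velS* is transcribed.
So VelS is produced and active.
Turanose is absent, so UlmW is active.
Rhamnulose is absent, so FubM is inactive.
No repressor is bound and VelS and UlmW are active, so *orvR* is transcribed.

ON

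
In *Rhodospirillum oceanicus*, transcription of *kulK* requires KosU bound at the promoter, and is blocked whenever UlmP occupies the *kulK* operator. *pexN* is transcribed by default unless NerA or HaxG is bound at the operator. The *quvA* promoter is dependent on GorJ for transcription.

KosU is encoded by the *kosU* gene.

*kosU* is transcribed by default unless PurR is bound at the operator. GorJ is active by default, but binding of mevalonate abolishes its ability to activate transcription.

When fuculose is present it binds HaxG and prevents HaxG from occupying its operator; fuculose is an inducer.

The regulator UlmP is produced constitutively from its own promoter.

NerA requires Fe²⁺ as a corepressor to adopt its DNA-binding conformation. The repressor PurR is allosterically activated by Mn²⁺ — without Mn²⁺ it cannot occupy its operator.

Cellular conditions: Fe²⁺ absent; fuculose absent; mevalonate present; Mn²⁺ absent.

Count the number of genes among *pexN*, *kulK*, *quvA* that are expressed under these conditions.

0

Fe²⁺ is absent, so NerA is inactive.
Fuculose is absent, so HaxG is active.
With repressor HaxG bound, *pexN* is not transcribed.
→ *pexN* is OFF.
Mn²⁺ is absent, so PurR is inactive.
With no repressor bound, *kosU* is transcribed.
So KosU is produced and active.
UlmP is produced constitutively and is active.
With repressor UlmP bound, *kulK* is not transcribed.
→ *kulK* is OFF.
Mevalonate is present, so GorJ is inactive.
Required activator GorJ is absent, so *quvA* is not transcribed.
→ *quvA* is OFF.
0 of the 3 genes are transcribed.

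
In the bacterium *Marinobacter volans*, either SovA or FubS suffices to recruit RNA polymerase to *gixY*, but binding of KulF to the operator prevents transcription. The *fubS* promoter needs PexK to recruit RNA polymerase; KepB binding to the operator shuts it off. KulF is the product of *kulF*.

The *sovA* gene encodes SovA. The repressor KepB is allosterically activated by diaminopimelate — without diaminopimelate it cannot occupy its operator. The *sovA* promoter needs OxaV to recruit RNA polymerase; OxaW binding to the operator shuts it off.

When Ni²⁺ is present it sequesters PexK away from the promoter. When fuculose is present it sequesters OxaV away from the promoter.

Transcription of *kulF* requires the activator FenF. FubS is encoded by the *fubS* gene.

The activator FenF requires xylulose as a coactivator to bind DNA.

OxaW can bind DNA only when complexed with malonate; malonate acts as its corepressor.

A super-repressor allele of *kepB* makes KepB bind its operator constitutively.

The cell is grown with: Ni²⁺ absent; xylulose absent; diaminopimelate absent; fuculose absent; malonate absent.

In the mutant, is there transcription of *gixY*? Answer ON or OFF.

Fuculose is absent, so OxaV is active.
Malonate is absent, so OxaW is inactive.
No repressor is bound and OxaV is active, so *sovA* is transcribed.
So SovA is produced and active.
KepB is constitutively active in this strain.
Ni²⁺ is absent, so PexK is active.
With repressor KepB bound, *fubS* is not transcribed.
So FubS is not produced.
Xylulose is absent, so FenF is inactive.
Required activator FenF is absent, so *kulF* is not transcribed.
So KulF is not produced.
Activator SovA is present, so *gixY* is transcribed.

ON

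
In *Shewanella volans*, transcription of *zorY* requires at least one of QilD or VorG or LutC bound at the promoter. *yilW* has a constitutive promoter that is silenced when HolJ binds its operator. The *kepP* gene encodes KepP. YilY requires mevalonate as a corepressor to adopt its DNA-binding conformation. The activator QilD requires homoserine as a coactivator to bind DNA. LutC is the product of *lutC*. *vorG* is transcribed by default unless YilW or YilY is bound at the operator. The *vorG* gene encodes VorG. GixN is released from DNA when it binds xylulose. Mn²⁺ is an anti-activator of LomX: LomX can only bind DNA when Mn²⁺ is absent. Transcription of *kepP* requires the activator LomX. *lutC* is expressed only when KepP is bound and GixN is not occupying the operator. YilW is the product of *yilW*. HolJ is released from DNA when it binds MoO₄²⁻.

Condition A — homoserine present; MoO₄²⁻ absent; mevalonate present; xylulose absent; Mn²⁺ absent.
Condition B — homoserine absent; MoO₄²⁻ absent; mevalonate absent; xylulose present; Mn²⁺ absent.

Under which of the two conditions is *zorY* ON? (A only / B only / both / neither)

both

Condition A:
Homoserine is present, so QilD is active.
MoO₄²⁻ is absent, so HolJ is active.
With repressor HolJ bound, *yilW* is not transcribed.
So YilW is not produced.
Mevalonate is present, so YilY is active.
With repressor YilY bound, *vorG* is not transcribed.
So VorG is not produced.
Xylulose is absent, so GixN is active.
Mn²⁺ is absent, so LomX is active.
No repressor is bound and LomX is active, so *kepP* is transcribed.
So KepP is produced and active.
With repressor GixN bound, *lutC* is not transcribed.
So LutC is not produced.
Activator QilD is present, so *zorY* is transcribed.
→ *zorY* is ON in A.
Condition B:
Homoserine is absent, so QilD is inactive.
MoO₄²⁻ is absent, so HolJ is active.
With repressor HolJ bound, *yilW* is not transcribed.
So YilW is not produced.
Mevalonate is absent, so YilY is inactive.
With no repressor bound, *vorG* is transcribed.
So VorG is produced and active.
Xylulose is present, so GixN is inactive.
Mn²⁺ is absent, so LomX is active.
No repressor is bound and LomX is active, so *kepP* is transcribed.
So KepP is produced and active.
No repressor is bound and KepP is active, so *lutC* is transcribed.
So LutC is produced and active.
Activator VorG is present, so *zorY* is transcribed.
→ *zorY* is ON in B.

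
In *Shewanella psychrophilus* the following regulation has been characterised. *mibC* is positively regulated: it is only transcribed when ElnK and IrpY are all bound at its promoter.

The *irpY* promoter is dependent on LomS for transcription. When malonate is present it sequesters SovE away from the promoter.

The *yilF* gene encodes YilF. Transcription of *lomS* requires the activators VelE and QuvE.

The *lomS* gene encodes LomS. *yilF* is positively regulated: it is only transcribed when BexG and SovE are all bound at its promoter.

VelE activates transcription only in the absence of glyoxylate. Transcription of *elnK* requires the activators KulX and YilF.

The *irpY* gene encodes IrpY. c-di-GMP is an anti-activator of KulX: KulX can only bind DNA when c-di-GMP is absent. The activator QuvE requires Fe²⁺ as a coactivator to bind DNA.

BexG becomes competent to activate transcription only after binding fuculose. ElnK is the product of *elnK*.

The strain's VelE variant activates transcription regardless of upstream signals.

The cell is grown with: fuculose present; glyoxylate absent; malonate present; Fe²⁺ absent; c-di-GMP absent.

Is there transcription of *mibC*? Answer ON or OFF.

c-di-GMP is absent, so KulX is active.
Fuculose is present, so BexG is active.
Malonate is present, so SovE is inactive.
Required activator SovE is absent, so *yilF* is not transcribed.
So YilF is not produced.
Required activator YilF is absent, so *elnK* is not transcribed.
So ElnK is not produced.
VelE is constitutively active in this strain.
Fe²⁺ is absent, so QuvE is inactive.
Required activator QuvE is absent, so *lomS* is not transcribed.
So LomS is not produced.
Required activator LomS is absent, so *irpY* is not transcribed.
So IrpY is not produced.
Required activator ElnK is absent, so *mibC* is not transcribed.

OFF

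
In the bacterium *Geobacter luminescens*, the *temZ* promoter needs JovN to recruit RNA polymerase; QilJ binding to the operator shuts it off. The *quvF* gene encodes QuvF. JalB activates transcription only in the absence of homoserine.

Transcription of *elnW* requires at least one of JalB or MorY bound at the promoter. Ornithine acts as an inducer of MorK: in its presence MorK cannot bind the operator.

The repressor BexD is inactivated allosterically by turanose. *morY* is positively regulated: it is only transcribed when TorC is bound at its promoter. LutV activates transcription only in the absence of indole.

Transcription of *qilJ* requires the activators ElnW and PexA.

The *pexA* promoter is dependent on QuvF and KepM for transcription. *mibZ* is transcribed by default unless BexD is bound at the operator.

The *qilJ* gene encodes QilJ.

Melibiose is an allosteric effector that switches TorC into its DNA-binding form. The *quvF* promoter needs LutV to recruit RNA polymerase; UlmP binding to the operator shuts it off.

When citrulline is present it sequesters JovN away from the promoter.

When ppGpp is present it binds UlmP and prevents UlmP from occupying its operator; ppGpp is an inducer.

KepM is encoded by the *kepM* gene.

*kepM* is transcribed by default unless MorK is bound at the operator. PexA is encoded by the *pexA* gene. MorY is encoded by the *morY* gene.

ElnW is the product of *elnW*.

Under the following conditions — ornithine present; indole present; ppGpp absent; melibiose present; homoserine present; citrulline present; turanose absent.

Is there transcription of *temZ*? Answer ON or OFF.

OFF

Homoserine is present, so JalB is inactive.
Melibiose is present, so TorC is active.
No repressor is bound and TorC is active, so *morY* is transcribed.
So MorY is produced and active.
Activator MorY is present, so *elnW* is transcribed.
So ElnW is produced and active.
ppGpp is absent, so UlmP is active.
Indole is present, so LutV is inactive.
With repressor UlmP bound, *quvF* is not transcribed.
So QuvF is not produced.
Ornithine is present, so MorK is inactive.
With no repressor bound, *kepM* is transcribed.
So KepM is produced and active.
Required activator QuvF is absent, so *pexA* is not transcribed.
So PexA is not produced.
Required activator PexA is absent, so *qilJ* is not transcribed.
So QilJ is not produced.
Citrulline is present, so JovN is inactive.
Required activator JovN is absent, so *temZ* is not transcribed.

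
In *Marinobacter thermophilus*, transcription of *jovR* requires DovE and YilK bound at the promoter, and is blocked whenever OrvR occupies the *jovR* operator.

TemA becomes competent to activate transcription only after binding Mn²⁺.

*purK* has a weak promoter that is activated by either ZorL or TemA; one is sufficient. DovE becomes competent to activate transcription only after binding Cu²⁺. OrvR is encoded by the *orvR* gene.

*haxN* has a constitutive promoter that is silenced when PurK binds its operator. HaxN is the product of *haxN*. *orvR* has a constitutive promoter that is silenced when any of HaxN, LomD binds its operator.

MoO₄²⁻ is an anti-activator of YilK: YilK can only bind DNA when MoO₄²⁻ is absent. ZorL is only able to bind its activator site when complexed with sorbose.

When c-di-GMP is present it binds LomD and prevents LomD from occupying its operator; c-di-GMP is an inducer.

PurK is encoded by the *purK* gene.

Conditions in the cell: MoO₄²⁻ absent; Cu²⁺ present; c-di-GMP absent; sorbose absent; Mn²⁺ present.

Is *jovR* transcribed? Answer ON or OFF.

ON

Cu²⁺ is present, so DovE is active.
MoO₄²⁻ is absent, so YilK is active.
Sorbose is absent, so ZorL is inactive.
Mn²⁺ is present, so TemA is active.
Activator TemA is present, so *purK* is transcribed.
So PurK is produced and active.
With repressor PurK bound, *haxN* is not transcribed.
So HaxN is not produced.
c-di-GMP is absent, so LomD is active.
With repressor LomD bound, *orvR* is not transcribed.
So OrvR is not produced.
No repressor is bound and DovE and YilK are active, so *jovR* is transcribed.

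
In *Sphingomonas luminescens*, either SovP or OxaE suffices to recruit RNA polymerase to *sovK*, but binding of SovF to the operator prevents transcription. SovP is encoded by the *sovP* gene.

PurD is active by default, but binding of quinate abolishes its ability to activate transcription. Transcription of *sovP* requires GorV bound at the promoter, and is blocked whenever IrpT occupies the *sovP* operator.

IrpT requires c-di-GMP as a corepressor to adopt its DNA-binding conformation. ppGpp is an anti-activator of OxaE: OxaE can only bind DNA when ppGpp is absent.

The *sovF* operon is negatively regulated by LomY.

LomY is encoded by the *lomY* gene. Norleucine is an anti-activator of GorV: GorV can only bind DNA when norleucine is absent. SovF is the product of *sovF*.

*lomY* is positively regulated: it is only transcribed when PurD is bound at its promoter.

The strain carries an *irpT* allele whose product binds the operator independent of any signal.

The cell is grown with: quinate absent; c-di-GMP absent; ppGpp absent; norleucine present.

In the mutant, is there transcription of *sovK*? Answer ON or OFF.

IrpT is constitutively active in this strain.
Norleucine is present, so GorV is inactive.
With repressor IrpT bound, *sovP* is not transcribed.
So SovP is not produced.
Quinate is absent, so PurD is active.
No repressor is bound and PurD is active, so *lomY* is transcribed.
So LomY is produced and active.
With repressor LomY bound, *sovF* is not transcribed.
So SovF is not produced.
ppGpp is absent, so OxaE is active.
Activator OxaE is present, so *sovK* is transcribed.

ON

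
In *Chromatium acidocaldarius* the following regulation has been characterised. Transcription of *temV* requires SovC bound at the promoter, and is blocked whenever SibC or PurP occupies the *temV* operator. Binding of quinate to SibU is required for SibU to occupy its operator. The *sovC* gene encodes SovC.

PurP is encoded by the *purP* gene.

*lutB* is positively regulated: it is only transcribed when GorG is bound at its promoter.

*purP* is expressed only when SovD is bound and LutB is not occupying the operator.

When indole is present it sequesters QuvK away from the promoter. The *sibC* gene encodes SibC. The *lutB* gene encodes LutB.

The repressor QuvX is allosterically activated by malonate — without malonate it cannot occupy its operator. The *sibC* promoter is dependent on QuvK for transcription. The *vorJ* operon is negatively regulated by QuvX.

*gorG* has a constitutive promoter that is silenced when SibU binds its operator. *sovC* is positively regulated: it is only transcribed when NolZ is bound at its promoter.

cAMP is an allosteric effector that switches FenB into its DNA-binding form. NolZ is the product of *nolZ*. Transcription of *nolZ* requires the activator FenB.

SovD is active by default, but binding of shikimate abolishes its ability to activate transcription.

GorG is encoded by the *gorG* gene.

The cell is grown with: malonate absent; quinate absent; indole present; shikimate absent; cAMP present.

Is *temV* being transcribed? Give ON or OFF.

ON

Indole is present, so QuvK is inactive.
Required activator QuvK is absent, so *sibC* is not transcribed.
So SibC is not produced.
Quinate is absent, so SibU is inactive.
With no repressor bound, *gorG* is transcribed.
So GorG is produced and active.
No repressor is bound and GorG is active, so *lutB* is transcribed.
So LutB is produced and active.
Shikimate is absent, so SovD is active.
With repressor LutB bound, *purP* is not transcribed.
So PurP is not produced.
cAMP is present, so FenB is active.
No repressor is bound and FenB is active, so *nolZ* is transcribed.
So NolZ is produced and active.
No repressor is bound and NolZ is active, so *sovC* is transcribed.
So SovC is produced and active.
No repressor is bound and SovC is active, so *temV* is transcribed.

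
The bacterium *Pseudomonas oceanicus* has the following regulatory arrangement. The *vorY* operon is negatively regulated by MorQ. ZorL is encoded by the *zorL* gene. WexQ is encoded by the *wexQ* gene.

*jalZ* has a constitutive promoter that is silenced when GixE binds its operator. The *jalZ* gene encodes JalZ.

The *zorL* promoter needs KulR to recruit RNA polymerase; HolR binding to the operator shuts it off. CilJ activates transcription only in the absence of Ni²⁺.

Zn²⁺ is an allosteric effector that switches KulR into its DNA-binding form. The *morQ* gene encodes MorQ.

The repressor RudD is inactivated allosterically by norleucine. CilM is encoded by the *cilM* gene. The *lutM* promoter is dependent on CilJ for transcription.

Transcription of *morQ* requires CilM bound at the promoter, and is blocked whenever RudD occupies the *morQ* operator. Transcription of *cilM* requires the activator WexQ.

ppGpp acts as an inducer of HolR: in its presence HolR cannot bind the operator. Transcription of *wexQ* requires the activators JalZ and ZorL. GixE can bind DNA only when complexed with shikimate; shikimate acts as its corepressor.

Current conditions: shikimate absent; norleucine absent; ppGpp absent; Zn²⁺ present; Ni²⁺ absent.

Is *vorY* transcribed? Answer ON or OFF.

ON

Shikimate is absent, so GixE is inactive.
With no repressor bound, *jalZ* is transcribed.
So JalZ is produced and active.
Zn²⁺ is present, so KulR is active.
ppGpp is absent, so HolR is active.
With repressor HolR bound, *zorL* is not transcribed.
So ZorL is not produced.
Required activator ZorL is absent, so *wexQ* is not transcribed.
So WexQ is not produced.
Required activator WexQ is absent, so *cilM* is not transcribed.
So CilM is not produced.
Norleucine is absent, so RudD is active.
With repressor RudD bound, *morQ* is not transcribed.
So MorQ is not produced.
With no repressor bound, *vorY* is transcribed.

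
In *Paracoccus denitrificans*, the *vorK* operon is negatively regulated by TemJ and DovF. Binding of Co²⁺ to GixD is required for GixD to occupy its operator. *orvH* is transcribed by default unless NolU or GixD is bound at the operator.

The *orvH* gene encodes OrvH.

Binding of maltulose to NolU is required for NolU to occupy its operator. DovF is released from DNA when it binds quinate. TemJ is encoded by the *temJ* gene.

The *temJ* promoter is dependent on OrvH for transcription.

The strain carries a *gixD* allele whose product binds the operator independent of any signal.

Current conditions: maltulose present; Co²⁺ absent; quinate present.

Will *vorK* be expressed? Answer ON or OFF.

ON

Maltulose is present, so NolU is active.
GixD is constitutively active in this strain.
With repressor NolU bound, *orvH* is not transcribed.
So OrvH is not produced.
Required activator OrvH is absent, so *temJ* is not transcribed.
So TemJ is not produced.
Quinate is present, so DovF is inactive.
With no repressor bound, *vorK* is transcribed.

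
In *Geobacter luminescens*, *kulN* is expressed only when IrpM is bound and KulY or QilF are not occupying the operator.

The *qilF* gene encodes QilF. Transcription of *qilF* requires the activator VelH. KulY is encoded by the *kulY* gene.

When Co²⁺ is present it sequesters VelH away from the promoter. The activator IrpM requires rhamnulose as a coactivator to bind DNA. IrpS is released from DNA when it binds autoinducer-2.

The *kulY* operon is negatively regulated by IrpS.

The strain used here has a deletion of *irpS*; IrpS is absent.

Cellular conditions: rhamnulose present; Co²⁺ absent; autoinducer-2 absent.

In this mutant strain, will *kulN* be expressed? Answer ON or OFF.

OFF

IrpS is non-functional in this strain, so it has no effect.
With no repressor bound, *kulY* is transcribed.
So KulY is produced and active.
Rhamnulose is present, so IrpM is active.
Co²⁺ is absent, so VelH is active.
No repressor is bound and VelH is active, so *qilF* is transcribed.
So QilF is produced and active.
With repressor KulY bound, *kulN* is not transcribed.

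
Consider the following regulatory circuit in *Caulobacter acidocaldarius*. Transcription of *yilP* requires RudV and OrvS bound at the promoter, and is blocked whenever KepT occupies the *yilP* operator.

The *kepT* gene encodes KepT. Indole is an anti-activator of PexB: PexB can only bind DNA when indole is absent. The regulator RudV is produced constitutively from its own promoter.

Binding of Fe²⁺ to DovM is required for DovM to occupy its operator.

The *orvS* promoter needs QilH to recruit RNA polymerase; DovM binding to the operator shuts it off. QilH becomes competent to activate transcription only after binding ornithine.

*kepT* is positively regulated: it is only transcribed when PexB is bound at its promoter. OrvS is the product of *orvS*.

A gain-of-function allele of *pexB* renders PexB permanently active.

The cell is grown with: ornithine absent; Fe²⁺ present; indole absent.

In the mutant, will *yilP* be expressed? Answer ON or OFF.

OFF

PexB is constitutively active in this strain.
No repressor is bound and PexB is active, so *kepT* is transcribed.
So KepT is produced and active.
RudV is produced constitutively and is active.
Ornithine is absent, so QilH is inactive.
Fe²⁺ is present, so DovM is active.
With repressor DovM bound, *orvS* is not transcribed.
So OrvS is not produced.
With repressor KepT bound, *yilP* is not transcribed.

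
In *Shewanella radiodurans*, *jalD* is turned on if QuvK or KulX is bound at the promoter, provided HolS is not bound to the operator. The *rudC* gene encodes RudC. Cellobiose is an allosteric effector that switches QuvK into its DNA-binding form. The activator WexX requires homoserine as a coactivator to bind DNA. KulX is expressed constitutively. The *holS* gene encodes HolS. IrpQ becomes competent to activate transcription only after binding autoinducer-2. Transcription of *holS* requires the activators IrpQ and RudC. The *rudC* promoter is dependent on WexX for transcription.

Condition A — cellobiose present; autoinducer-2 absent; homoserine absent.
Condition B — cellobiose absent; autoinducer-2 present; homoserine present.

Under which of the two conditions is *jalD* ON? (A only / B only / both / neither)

Condition A:
Cellobiose is present, so QuvK is active.
Autoinducer-2 is absent, so IrpQ is inactive.
Homoserine is absent, so WexX is inactive.
Required activator WexX is absent, so *rudC* is not transcribed.
So RudC is not produced.
Required activator IrpQ is absent, so *holS* is not transcribed.
So HolS is not produced.
KulX is produced constitutively and is active.
Activator QuvK is present, so *jalD* is transcribed.
→ *jalD* is ON in A.
Condition B:
Cellobiose is absent, so QuvK is inactive.
Autoinducer-2 is present, so IrpQ is active.
Homoserine is present, so WexX is active.
No repressor is bound and WexX is active, so *rudC* is transcribed.
So RudC is produced and active.
No repressor is bound and IrpQ and RudC are active, so *holS* is transcribed.
So HolS is produced and active.
KulX is produced constitutively and is active.
With repressor HolS bound, *jalD* is not transcribed.
→ *jalD* is OFF in B.

A only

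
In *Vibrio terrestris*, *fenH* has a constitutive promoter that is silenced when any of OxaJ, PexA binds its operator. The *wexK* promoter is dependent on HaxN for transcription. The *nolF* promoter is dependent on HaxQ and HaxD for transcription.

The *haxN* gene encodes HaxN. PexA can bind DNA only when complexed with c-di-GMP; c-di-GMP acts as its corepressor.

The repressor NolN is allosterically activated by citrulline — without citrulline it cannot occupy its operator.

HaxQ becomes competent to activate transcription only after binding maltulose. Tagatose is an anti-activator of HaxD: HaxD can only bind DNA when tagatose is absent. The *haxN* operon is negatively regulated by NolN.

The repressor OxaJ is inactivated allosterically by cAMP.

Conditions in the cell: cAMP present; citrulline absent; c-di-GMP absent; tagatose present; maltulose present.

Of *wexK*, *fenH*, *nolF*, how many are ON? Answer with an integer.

Citrulline is absent, so NolN is inactive.
With no repressor bound, *haxN* is transcribed.
So HaxN is produced and active.
No repressor is bound and HaxN is active, so *wexK* is transcribed.
→ *wexK* is ON.
cAMP is present, so OxaJ is inactive.
c-di-GMP is absent, so PexA is inactive.
With no repressor bound, *fenH* is transcribed.
→ *fenH* is ON.
Maltulose is present, so HaxQ is active.
Tagatose is present, so HaxD is inactive.
Required activator HaxD is absent, so *nolF* is not transcribed.
→ *nolF* is OFF.
2 of the 3 genes are transcribed.

2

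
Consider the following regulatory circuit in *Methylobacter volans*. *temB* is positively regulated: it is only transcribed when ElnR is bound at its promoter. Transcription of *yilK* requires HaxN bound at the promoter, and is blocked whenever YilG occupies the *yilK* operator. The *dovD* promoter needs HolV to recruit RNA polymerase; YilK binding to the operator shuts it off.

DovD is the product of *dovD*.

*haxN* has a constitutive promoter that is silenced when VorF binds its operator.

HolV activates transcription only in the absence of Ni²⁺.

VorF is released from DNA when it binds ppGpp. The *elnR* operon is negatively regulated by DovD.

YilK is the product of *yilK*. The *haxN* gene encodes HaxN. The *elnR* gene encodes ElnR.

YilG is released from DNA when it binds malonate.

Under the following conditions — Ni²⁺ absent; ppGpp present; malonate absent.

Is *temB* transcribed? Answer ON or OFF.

ppGpp is present, so VorF is inactive.
With no repressor bound, *haxN* is transcribed.
So HaxN is produced and active.
Malonate is absent, so YilG is active.
With repressor YilG bound, *yilK* is not transcribed.
So YilK is not produced.
Ni²⁺ is absent, so HolV is active.
No repressor is bound and HolV is active, so *dovD* is transcribed.
So DovD is produced and active.
With repressor DovD bound, *elnR* is not transcribed.
So ElnR is not produced.
Required activator ElnR is absent, so *temB* is not transcribed.

OFF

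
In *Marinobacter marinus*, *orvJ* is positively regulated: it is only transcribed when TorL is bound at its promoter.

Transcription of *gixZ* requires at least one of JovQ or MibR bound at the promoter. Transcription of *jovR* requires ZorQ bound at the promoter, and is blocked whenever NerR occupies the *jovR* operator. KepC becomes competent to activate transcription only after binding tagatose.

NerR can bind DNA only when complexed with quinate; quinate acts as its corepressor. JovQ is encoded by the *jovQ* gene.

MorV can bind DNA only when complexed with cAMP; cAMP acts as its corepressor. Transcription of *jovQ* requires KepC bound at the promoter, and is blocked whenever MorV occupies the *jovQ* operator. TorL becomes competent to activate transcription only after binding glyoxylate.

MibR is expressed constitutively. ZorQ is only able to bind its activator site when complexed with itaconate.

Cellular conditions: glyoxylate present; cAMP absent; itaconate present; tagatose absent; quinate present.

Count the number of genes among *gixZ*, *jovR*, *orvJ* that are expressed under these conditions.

Tagatose is absent, so KepC is inactive.
cAMP is absent, so MorV is inactive.
Required activator KepC is absent, so *jovQ* is not transcribed.
So JovQ is not produced.
MibR is produced constitutively and is active.
Activator MibR is present, so *gixZ* is transcribed.
→ *gixZ* is ON.
Quinate is present, so NerR is active.
Itaconate is present, so ZorQ is active.
With repressor NerR bound, *jovR* is not transcribed.
→ *jovR* is OFF.
Glyoxylate is present, so TorL is active.
No repressor is bound and TorL is active, so *orvJ* is transcribed.
→ *orvJ* is ON.
2 of the 3 genes are transcribed.

2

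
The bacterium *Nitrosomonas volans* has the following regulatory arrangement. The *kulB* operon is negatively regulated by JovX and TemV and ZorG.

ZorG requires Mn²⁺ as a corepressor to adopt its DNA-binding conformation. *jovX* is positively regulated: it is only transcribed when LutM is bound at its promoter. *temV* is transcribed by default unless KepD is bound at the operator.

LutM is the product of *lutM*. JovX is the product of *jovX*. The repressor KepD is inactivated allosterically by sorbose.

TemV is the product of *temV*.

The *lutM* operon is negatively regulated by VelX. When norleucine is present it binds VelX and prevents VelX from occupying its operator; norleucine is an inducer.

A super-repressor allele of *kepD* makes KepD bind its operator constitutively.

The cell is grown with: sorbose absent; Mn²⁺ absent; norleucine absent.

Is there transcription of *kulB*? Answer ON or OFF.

Norleucine is absent, so VelX is active.
With repressor VelX bound, *lutM* is not transcribed.
So LutM is not produced.
Required activator LutM is absent, so *jovX* is not transcribed.
So JovX is not produced.
KepD is constitutively active in this strain.
With repressor KepD bound, *temV* is not transcribed.
So TemV is not produced.
Mn²⁺ is absent, so ZorG is inactive.
With no repressor bound, *kulB* is transcribed.

ON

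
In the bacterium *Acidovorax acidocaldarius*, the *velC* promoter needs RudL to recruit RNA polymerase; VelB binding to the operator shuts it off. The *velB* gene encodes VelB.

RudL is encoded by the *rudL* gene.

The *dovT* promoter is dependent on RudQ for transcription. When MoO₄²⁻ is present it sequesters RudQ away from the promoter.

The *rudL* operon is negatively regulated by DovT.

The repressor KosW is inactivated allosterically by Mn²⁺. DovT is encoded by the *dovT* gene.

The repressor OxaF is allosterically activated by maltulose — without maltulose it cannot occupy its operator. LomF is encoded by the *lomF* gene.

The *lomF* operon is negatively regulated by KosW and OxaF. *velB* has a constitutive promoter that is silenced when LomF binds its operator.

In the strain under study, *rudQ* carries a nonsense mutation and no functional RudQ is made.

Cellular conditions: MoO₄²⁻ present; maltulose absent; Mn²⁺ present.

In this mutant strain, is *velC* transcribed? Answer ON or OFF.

ON

Mn²⁺ is present, so KosW is inactive.
Maltulose is absent, so OxaF is inactive.
With no repressor bound, *lomF* is transcribed.
So LomF is produced and active.
With repressor LomF bound, *velB* is not transcribed.
So VelB is not produced.
RudQ is non-functional in this strain, so it has no effect.
Required activator RudQ is absent, so *dovT* is not transcribed.
So DovT is not produced.
With no repressor bound, *rudL* is transcribed.
So RudL is produced and active.
No repressor is bound and RudL is active, so *velC* is transcribed.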